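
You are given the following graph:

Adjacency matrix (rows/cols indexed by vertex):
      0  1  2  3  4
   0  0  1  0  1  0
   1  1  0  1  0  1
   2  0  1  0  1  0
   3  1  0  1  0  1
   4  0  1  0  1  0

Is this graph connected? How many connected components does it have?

Checking connectivity: the graph has 1 connected component(s).
All vertices are reachable from each other. The graph IS connected.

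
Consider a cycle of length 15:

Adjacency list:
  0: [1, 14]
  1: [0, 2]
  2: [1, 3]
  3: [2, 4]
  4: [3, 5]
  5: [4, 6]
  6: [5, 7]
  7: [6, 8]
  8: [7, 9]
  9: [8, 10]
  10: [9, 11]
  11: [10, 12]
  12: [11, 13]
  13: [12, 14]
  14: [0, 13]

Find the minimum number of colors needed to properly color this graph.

This is an odd cycle (C_15). Odd cycles are not bipartite (any 2-coloring forces two adjacent vertices to match), and 3 colors suffice.
Chromatic number = 3.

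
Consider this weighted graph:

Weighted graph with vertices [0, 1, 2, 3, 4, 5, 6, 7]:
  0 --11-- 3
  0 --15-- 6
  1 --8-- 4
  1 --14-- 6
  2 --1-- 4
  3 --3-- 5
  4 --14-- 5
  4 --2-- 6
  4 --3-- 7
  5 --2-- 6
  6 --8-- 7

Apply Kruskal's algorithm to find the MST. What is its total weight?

Applying Kruskal's algorithm (sort edges by weight, add if no cycle):
  Add (2,4) w=1
  Add (4,6) w=2
  Add (5,6) w=2
  Add (3,5) w=3
  Add (4,7) w=3
  Add (1,4) w=8
  Skip (6,7) w=8 (creates cycle)
  Add (0,3) w=11
  Skip (1,6) w=14 (creates cycle)
  Skip (4,5) w=14 (creates cycle)
  Skip (0,6) w=15 (creates cycle)
MST weight = 30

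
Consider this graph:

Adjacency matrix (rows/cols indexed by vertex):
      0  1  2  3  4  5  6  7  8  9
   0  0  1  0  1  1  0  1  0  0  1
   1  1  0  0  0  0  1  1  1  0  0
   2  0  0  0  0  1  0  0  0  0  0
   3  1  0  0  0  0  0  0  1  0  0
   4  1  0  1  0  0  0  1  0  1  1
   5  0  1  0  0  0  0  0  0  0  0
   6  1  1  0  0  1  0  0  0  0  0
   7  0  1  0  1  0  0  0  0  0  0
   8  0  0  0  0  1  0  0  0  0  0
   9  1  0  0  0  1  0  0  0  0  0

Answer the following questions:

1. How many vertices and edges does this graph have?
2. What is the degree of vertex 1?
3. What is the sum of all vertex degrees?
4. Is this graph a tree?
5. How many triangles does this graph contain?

Count: 10 vertices, 13 edges.
Vertex 1 has neighbors [0, 5, 6, 7], degree = 4.
Handshaking lemma: 2 * 13 = 26.
A tree on 10 vertices has 9 edges. This graph has 13 edges (4 extra). Not a tree.
Number of triangles = 3.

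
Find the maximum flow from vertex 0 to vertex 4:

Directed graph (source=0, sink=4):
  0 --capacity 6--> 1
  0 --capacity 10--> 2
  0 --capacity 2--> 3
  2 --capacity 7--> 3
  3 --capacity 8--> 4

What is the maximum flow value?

Computing max flow:
  Flow on (0->2): 7/10
  Flow on (0->3): 1/2
  Flow on (2->3): 7/7
  Flow on (3->4): 8/8
Maximum flow = 8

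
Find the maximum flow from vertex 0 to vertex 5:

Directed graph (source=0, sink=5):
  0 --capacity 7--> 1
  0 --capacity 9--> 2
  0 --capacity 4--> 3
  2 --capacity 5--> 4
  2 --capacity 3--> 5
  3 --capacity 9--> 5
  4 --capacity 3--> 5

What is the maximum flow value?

Computing max flow:
  Flow on (0->2): 6/9
  Flow on (0->3): 4/4
  Flow on (2->4): 3/5
  Flow on (2->5): 3/3
  Flow on (3->5): 4/9
  Flow on (4->5): 3/3
Maximum flow = 10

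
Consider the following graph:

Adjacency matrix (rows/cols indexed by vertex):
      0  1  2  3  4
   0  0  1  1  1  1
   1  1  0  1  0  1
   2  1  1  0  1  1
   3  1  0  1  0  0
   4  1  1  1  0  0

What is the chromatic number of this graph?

The graph has a maximum clique of size 4 (lower bound on chromatic number).
A valid 4-coloring: {0: 0, 1: 2, 2: 1, 3: 2, 4: 3}.
Chromatic number = 4.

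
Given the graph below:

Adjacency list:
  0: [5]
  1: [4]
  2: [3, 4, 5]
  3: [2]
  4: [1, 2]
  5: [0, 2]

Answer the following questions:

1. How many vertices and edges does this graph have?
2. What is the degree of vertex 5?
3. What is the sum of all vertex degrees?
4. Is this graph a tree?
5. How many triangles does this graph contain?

Count: 6 vertices, 5 edges.
Vertex 5 has neighbors [0, 2], degree = 2.
Handshaking lemma: 2 * 5 = 10.
A graph is a tree iff it is connected and has exactly n-1 edges. This graph is connected (all 6 vertices in one component) and has 6-1 = 5 edges. It is a tree.
Number of triangles = 0.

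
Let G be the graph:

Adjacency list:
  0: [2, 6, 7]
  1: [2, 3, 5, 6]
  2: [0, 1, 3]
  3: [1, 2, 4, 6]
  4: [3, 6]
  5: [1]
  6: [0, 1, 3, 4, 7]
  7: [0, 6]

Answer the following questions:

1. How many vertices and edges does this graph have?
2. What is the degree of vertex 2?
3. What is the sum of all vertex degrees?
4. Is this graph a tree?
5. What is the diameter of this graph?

Count: 8 vertices, 12 edges.
Vertex 2 has neighbors [0, 1, 3], degree = 3.
Handshaking lemma: 2 * 12 = 24.
A tree on 8 vertices has 7 edges. This graph has 12 edges (5 extra). Not a tree.
Diameter (longest shortest path) = 3.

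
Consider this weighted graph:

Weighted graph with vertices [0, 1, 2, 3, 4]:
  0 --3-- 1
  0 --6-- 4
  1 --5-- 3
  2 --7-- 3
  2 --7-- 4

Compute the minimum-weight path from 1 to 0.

Using Dijkstra's algorithm from vertex 1:
Shortest path: 1 -> 0
Total weight: 3 = 3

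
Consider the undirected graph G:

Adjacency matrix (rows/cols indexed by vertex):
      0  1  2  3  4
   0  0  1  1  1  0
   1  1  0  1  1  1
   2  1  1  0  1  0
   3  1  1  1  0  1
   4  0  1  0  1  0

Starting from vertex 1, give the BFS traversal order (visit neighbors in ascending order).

BFS from vertex 1 (neighbors processed in ascending order):
Visit order: 1, 0, 2, 3, 4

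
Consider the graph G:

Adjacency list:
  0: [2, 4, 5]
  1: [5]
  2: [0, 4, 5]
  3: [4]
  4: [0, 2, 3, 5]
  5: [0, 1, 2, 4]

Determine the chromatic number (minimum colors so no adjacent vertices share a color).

The graph has a maximum clique of size 4 (lower bound on chromatic number).
A valid 4-coloring: {0: 2, 1: 0, 2: 3, 3: 1, 4: 0, 5: 1}.
Chromatic number = 4.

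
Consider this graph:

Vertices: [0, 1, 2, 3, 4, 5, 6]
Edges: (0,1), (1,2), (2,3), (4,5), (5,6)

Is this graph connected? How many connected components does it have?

Checking connectivity: the graph has 2 connected component(s).
Components: [[0, 1, 2, 3], [4, 5, 6]]. The graph is NOT connected.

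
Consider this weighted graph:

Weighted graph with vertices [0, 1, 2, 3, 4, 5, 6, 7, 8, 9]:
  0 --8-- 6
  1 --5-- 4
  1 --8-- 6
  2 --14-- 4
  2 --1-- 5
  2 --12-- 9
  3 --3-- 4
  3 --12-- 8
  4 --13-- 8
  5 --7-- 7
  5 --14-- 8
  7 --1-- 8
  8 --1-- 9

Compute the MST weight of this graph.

Applying Kruskal's algorithm (sort edges by weight, add if no cycle):
  Add (2,5) w=1
  Add (7,8) w=1
  Add (8,9) w=1
  Add (3,4) w=3
  Add (1,4) w=5
  Add (5,7) w=7
  Add (0,6) w=8
  Add (1,6) w=8
  Skip (2,9) w=12 (creates cycle)
  Add (3,8) w=12
  Skip (4,8) w=13 (creates cycle)
  Skip (2,4) w=14 (creates cycle)
  Skip (5,8) w=14 (creates cycle)
MST weight = 46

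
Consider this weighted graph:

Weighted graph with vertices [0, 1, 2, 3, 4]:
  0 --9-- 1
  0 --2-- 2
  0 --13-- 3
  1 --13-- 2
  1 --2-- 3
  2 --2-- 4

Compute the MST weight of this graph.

Applying Kruskal's algorithm (sort edges by weight, add if no cycle):
  Add (0,2) w=2
  Add (1,3) w=2
  Add (2,4) w=2
  Add (0,1) w=9
  Skip (0,3) w=13 (creates cycle)
  Skip (1,2) w=13 (creates cycle)
MST weight = 15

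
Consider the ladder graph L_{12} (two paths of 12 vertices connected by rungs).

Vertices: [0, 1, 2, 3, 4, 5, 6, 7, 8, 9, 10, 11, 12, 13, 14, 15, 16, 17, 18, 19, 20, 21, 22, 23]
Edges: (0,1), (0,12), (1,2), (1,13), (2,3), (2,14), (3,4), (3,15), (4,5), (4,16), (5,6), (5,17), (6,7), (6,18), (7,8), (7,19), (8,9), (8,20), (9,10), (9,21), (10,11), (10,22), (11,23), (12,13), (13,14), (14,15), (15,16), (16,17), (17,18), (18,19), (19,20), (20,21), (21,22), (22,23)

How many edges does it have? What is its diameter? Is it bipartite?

Ladder graph L_{12}: 12 rungs + 2 * (12-1) path edges = 12 + 22 = 34 edges.
Diameter = 12.
Ladder graphs are bipartite (alternating coloring along each path).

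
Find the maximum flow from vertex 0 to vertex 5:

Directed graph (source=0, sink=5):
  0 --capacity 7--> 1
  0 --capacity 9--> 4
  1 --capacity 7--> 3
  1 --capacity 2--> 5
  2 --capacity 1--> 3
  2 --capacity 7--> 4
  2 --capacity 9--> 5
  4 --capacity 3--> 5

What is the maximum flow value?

Computing max flow:
  Flow on (0->1): 2/7
  Flow on (0->4): 3/9
  Flow on (1->5): 2/2
  Flow on (4->5): 3/3
Maximum flow = 5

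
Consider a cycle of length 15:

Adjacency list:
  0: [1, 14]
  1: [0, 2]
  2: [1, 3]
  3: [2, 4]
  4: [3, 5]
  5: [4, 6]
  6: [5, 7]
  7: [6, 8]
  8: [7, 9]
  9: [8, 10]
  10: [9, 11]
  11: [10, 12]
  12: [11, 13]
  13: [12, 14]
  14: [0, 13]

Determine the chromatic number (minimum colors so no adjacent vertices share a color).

This is an odd cycle (C_15). Odd cycles are not bipartite (any 2-coloring forces two adjacent vertices to match), and 3 colors suffice.
Chromatic number = 3.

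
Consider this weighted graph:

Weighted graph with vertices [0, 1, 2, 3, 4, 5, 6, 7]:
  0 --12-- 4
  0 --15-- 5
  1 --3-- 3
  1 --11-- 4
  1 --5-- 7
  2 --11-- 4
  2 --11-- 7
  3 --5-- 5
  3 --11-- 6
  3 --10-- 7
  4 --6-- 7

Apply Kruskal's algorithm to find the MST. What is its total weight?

Applying Kruskal's algorithm (sort edges by weight, add if no cycle):
  Add (1,3) w=3
  Add (1,7) w=5
  Add (3,5) w=5
  Add (4,7) w=6
  Skip (3,7) w=10 (creates cycle)
  Skip (1,4) w=11 (creates cycle)
  Add (2,4) w=11
  Skip (2,7) w=11 (creates cycle)
  Add (3,6) w=11
  Add (0,4) w=12
  Skip (0,5) w=15 (creates cycle)
MST weight = 53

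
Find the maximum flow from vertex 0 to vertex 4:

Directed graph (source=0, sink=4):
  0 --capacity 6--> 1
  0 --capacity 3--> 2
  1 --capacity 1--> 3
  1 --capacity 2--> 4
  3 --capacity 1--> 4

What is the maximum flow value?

Computing max flow:
  Flow on (0->1): 3/6
  Flow on (1->3): 1/1
  Flow on (1->4): 2/2
  Flow on (3->4): 1/1
Maximum flow = 3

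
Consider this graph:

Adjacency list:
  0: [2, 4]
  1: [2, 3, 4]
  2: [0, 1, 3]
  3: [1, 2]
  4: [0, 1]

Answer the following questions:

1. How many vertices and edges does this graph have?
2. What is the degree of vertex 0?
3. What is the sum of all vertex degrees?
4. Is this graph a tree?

Count: 5 vertices, 6 edges.
Vertex 0 has neighbors [2, 4], degree = 2.
Handshaking lemma: 2 * 6 = 12.
A tree on 5 vertices has 4 edges. This graph has 6 edges (2 extra). Not a tree.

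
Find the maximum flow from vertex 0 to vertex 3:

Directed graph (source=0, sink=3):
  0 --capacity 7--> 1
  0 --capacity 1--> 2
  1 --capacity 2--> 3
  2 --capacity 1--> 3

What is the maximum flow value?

Computing max flow:
  Flow on (0->1): 2/7
  Flow on (0->2): 1/1
  Flow on (1->3): 2/2
  Flow on (2->3): 1/1
Maximum flow = 3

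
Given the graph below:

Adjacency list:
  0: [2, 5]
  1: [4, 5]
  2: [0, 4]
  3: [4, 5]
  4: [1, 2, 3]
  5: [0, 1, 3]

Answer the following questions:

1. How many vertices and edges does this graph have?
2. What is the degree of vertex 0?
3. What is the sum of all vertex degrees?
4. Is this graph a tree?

Count: 6 vertices, 7 edges.
Vertex 0 has neighbors [2, 5], degree = 2.
Handshaking lemma: 2 * 7 = 14.
A tree on 6 vertices has 5 edges. This graph has 7 edges (2 extra). Not a tree.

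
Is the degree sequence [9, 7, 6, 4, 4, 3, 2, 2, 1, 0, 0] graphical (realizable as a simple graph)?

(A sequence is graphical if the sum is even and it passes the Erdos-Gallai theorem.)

Sum of degrees = 38. Sum is even but fails Erdos-Gallai. The sequence is NOT graphical.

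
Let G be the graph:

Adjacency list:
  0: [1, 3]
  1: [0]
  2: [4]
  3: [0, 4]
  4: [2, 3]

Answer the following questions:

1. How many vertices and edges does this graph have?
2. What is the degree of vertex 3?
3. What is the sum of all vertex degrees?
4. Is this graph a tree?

Count: 5 vertices, 4 edges.
Vertex 3 has neighbors [0, 4], degree = 2.
Handshaking lemma: 2 * 4 = 8.
A graph is a tree iff it is connected and has exactly n-1 edges. This graph is connected (all 5 vertices in one component) and has 5-1 = 4 edges. It is a tree.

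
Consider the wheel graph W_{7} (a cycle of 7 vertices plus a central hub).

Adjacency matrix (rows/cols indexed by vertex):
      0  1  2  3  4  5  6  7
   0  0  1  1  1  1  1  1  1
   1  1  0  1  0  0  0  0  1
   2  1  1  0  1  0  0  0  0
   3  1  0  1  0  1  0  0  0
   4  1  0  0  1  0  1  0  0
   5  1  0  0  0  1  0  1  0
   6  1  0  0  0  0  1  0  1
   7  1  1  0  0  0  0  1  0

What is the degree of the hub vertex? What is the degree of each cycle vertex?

The hub connects to all 7 cycle vertices, so deg(hub) = 7.
Each cycle vertex connects to 2 neighbors on the cycle plus the hub, so deg(cycle vertex) = 3.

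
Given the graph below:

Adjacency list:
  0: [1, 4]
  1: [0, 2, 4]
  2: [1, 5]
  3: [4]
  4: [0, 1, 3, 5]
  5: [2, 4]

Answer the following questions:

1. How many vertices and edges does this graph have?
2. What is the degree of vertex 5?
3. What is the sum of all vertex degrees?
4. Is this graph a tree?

Count: 6 vertices, 7 edges.
Vertex 5 has neighbors [2, 4], degree = 2.
Handshaking lemma: 2 * 7 = 14.
A tree on 6 vertices has 5 edges. This graph has 7 edges (2 extra). Not a tree.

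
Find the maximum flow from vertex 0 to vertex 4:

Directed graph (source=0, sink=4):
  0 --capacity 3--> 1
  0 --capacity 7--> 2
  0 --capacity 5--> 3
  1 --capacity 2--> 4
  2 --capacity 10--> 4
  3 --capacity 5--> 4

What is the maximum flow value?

Computing max flow:
  Flow on (0->1): 2/3
  Flow on (0->2): 7/7
  Flow on (0->3): 5/5
  Flow on (1->4): 2/2
  Flow on (2->4): 7/10
  Flow on (3->4): 5/5
Maximum flow = 14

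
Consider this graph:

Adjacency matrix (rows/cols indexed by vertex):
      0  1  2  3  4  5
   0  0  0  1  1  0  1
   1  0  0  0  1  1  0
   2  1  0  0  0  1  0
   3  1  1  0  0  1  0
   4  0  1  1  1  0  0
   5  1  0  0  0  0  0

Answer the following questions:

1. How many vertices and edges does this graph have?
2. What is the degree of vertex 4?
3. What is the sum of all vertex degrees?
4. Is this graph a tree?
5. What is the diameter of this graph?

Count: 6 vertices, 7 edges.
Vertex 4 has neighbors [1, 2, 3], degree = 3.
Handshaking lemma: 2 * 7 = 14.
A tree on 6 vertices has 5 edges. This graph has 7 edges (2 extra). Not a tree.
Diameter (longest shortest path) = 3.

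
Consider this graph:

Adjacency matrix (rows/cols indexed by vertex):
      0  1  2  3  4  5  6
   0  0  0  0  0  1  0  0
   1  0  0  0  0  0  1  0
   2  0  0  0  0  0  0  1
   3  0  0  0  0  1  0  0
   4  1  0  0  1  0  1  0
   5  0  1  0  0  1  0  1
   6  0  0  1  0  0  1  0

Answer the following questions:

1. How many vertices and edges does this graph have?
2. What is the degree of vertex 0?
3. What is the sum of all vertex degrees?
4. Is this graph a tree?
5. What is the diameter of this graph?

Count: 7 vertices, 6 edges.
Vertex 0 has neighbors [4], degree = 1.
Handshaking lemma: 2 * 6 = 12.
A graph is a tree iff it is connected and has exactly n-1 edges. This graph is connected (all 7 vertices in one component) and has 7-1 = 6 edges. It is a tree.
Diameter (longest shortest path) = 4.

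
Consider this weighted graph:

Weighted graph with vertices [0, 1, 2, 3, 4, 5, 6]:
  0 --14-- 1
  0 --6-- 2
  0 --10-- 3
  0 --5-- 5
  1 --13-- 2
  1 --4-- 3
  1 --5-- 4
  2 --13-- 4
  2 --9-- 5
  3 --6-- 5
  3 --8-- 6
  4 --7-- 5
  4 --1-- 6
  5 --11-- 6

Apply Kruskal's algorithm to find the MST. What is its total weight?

Applying Kruskal's algorithm (sort edges by weight, add if no cycle):
  Add (4,6) w=1
  Add (1,3) w=4
  Add (0,5) w=5
  Add (1,4) w=5
  Add (0,2) w=6
  Add (3,5) w=6
  Skip (4,5) w=7 (creates cycle)
  Skip (3,6) w=8 (creates cycle)
  Skip (2,5) w=9 (creates cycle)
  Skip (0,3) w=10 (creates cycle)
  Skip (5,6) w=11 (creates cycle)
  Skip (1,2) w=13 (creates cycle)
  Skip (2,4) w=13 (creates cycle)
  Skip (0,1) w=14 (creates cycle)
MST weight = 27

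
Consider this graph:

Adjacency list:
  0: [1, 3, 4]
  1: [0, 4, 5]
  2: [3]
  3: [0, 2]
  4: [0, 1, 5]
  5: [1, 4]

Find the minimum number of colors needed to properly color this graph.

The graph has a maximum clique of size 3 (lower bound on chromatic number).
A valid 3-coloring: {0: 0, 1: 1, 2: 0, 3: 1, 4: 2, 5: 0}.
Chromatic number = 3.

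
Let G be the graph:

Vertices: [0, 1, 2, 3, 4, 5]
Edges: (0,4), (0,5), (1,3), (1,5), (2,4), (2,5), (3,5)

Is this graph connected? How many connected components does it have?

Checking connectivity: the graph has 1 connected component(s).
All vertices are reachable from each other. The graph IS connected.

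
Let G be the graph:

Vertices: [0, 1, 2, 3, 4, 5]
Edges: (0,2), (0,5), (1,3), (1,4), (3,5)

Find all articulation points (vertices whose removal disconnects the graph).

An articulation point is a vertex whose removal disconnects the graph.
Articulation points: [0, 1, 3, 5]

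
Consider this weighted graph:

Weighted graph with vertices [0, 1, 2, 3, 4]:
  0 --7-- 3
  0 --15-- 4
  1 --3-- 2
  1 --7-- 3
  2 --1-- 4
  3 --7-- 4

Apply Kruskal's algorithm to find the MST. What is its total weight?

Applying Kruskal's algorithm (sort edges by weight, add if no cycle):
  Add (2,4) w=1
  Add (1,2) w=3
  Add (0,3) w=7
  Add (1,3) w=7
  Skip (3,4) w=7 (creates cycle)
  Skip (0,4) w=15 (creates cycle)
MST weight = 18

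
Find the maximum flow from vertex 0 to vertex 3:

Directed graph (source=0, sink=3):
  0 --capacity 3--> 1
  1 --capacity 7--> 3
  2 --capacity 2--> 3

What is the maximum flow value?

Computing max flow:
  Flow on (0->1): 3/3
  Flow on (1->3): 3/7
Maximum flow = 3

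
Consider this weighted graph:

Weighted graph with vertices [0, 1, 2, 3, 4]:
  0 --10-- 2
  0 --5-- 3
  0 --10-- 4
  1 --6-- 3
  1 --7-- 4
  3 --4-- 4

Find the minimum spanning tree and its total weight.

Applying Kruskal's algorithm (sort edges by weight, add if no cycle):
  Add (3,4) w=4
  Add (0,3) w=5
  Add (1,3) w=6
  Skip (1,4) w=7 (creates cycle)
  Skip (0,4) w=10 (creates cycle)
  Add (0,2) w=10
MST weight = 25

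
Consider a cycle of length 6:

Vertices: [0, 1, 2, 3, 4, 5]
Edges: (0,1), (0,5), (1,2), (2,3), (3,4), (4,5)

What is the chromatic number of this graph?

This is an even cycle (C_6). Even cycles are bipartite.
Chromatic number = 2.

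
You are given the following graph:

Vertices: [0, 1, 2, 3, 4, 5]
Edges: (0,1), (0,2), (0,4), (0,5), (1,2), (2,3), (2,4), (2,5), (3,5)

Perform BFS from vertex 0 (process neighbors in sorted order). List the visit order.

BFS from vertex 0 (neighbors processed in ascending order):
Visit order: 0, 1, 2, 4, 5, 3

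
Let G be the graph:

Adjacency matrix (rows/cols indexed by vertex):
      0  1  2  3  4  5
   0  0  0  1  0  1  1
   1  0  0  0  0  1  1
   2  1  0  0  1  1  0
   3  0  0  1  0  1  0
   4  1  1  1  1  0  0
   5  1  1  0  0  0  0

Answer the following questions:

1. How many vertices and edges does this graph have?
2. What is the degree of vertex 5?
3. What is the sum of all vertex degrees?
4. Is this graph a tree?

Count: 6 vertices, 8 edges.
Vertex 5 has neighbors [0, 1], degree = 2.
Handshaking lemma: 2 * 8 = 16.
A tree on 6 vertices has 5 edges. This graph has 8 edges (3 extra). Not a tree.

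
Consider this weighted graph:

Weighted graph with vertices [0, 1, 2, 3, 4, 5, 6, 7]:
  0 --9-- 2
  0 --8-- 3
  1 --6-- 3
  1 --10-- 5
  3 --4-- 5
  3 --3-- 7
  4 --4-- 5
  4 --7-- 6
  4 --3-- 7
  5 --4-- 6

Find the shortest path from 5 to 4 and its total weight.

Using Dijkstra's algorithm from vertex 5:
Shortest path: 5 -> 4
Total weight: 4 = 4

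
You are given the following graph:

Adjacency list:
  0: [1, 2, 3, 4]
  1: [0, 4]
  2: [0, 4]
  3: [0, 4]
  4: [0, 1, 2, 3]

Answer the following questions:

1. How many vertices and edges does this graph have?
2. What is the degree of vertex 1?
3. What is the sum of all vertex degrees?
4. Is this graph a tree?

Count: 5 vertices, 7 edges.
Vertex 1 has neighbors [0, 4], degree = 2.
Handshaking lemma: 2 * 7 = 14.
A tree on 5 vertices has 4 edges. This graph has 7 edges (3 extra). Not a tree.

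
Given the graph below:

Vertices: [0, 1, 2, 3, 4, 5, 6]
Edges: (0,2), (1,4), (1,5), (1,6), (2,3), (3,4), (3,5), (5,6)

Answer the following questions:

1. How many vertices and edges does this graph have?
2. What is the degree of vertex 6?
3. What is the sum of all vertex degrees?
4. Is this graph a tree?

Count: 7 vertices, 8 edges.
Vertex 6 has neighbors [1, 5], degree = 2.
Handshaking lemma: 2 * 8 = 16.
A tree on 7 vertices has 6 edges. This graph has 8 edges (2 extra). Not a tree.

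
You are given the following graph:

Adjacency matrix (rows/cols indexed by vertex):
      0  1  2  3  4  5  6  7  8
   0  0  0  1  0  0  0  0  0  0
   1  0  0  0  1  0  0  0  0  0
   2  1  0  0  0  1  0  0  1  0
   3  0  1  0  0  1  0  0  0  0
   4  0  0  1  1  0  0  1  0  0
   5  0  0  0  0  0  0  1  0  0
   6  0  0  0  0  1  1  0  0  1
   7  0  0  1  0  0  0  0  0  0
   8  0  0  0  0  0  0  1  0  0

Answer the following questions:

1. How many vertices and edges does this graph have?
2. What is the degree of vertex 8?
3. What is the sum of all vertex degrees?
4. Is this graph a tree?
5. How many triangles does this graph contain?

Count: 9 vertices, 8 edges.
Vertex 8 has neighbors [6], degree = 1.
Handshaking lemma: 2 * 8 = 16.
A graph is a tree iff it is connected and has exactly n-1 edges. This graph is connected (all 9 vertices in one component) and has 9-1 = 8 edges. It is a tree.
Number of triangles = 0.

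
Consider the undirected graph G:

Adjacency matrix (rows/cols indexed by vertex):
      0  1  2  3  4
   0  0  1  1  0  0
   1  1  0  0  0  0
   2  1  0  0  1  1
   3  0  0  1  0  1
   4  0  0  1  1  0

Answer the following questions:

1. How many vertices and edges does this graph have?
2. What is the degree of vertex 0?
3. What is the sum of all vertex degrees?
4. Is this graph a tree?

Count: 5 vertices, 5 edges.
Vertex 0 has neighbors [1, 2], degree = 2.
Handshaking lemma: 2 * 5 = 10.
A tree on 5 vertices has 4 edges. This graph has 5 edges (1 extra). Not a tree.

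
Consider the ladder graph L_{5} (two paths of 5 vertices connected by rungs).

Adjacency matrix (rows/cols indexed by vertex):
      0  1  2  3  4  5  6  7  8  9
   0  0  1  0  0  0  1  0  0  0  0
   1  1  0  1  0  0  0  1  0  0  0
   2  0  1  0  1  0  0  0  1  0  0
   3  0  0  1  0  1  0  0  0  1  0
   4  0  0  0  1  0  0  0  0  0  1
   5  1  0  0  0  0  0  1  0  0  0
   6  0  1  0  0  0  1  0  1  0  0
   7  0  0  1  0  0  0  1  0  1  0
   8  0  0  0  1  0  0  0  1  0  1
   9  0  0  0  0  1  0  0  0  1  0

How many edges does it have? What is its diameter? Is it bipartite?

Ladder graph L_{5}: 5 rungs + 2 * (5-1) path edges = 5 + 8 = 13 edges.
Diameter = 5.
Ladder graphs are bipartite (alternating coloring along each path).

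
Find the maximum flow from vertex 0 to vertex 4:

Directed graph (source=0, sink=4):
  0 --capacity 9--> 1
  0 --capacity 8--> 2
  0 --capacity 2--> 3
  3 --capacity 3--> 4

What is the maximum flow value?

Computing max flow:
  Flow on (0->3): 2/2
  Flow on (3->4): 2/3
Maximum flow = 2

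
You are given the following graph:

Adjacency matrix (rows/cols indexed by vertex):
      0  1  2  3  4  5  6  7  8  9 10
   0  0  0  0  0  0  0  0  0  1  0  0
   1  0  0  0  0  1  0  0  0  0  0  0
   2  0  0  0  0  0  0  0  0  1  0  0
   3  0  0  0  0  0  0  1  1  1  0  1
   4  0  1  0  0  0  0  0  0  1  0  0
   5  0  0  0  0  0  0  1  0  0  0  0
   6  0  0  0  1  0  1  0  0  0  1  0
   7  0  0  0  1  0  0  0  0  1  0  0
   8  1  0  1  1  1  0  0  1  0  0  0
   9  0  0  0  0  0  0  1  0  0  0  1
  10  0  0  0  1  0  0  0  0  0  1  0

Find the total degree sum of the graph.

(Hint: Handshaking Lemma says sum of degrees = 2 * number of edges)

Count edges: 12 edges.
By Handshaking Lemma: sum of degrees = 2 * 12 = 24.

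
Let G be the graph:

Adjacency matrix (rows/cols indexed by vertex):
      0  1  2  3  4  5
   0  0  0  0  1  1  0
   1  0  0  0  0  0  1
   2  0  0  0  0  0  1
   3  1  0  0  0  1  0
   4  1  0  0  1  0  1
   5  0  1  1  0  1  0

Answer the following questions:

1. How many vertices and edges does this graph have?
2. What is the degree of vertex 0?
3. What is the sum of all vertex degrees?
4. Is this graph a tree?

Count: 6 vertices, 6 edges.
Vertex 0 has neighbors [3, 4], degree = 2.
Handshaking lemma: 2 * 6 = 12.
A tree on 6 vertices has 5 edges. This graph has 6 edges (1 extra). Not a tree.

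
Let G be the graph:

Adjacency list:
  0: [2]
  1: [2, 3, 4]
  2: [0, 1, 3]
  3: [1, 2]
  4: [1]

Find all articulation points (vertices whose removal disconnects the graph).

An articulation point is a vertex whose removal disconnects the graph.
Articulation points: [1, 2]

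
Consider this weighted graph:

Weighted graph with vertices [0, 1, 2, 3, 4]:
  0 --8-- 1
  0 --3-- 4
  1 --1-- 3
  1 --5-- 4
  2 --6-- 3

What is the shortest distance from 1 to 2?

Using Dijkstra's algorithm from vertex 1:
Shortest path: 1 -> 3 -> 2
Total weight: 1 + 6 = 7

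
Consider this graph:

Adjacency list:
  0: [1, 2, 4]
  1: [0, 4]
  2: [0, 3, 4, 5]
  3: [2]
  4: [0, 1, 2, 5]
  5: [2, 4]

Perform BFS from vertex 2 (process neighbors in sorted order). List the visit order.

BFS from vertex 2 (neighbors processed in ascending order):
Visit order: 2, 0, 3, 4, 5, 1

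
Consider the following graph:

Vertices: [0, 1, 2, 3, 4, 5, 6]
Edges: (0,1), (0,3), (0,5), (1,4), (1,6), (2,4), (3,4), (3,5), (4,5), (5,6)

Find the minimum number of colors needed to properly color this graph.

The graph has a maximum clique of size 3 (lower bound on chromatic number).
A valid 3-coloring: {0: 0, 1: 1, 2: 1, 3: 2, 4: 0, 5: 1, 6: 0}.
Chromatic number = 3.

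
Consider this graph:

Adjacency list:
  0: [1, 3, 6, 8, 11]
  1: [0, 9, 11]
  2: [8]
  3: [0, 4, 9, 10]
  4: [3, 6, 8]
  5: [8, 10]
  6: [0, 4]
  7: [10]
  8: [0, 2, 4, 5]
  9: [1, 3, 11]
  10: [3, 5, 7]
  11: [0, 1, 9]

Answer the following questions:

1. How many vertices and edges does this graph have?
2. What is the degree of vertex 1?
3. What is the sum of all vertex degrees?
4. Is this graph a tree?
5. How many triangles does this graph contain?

Count: 12 vertices, 17 edges.
Vertex 1 has neighbors [0, 9, 11], degree = 3.
Handshaking lemma: 2 * 17 = 34.
A tree on 12 vertices has 11 edges. This graph has 17 edges (6 extra). Not a tree.
Number of triangles = 2.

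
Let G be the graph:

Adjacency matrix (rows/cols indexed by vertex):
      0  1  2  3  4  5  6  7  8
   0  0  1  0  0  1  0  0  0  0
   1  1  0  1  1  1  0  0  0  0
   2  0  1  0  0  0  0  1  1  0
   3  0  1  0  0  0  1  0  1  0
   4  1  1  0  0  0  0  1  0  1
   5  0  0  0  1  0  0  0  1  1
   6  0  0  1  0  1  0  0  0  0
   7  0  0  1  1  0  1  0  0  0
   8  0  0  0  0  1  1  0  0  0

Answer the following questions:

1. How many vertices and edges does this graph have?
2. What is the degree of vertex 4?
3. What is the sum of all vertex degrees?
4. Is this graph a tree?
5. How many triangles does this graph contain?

Count: 9 vertices, 13 edges.
Vertex 4 has neighbors [0, 1, 6, 8], degree = 4.
Handshaking lemma: 2 * 13 = 26.
A tree on 9 vertices has 8 edges. This graph has 13 edges (5 extra). Not a tree.
Number of triangles = 2.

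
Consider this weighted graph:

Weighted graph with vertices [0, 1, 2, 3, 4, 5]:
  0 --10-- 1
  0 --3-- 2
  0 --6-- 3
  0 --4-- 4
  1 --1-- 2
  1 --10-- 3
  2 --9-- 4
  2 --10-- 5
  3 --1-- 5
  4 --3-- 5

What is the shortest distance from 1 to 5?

Using Dijkstra's algorithm from vertex 1:
Shortest path: 1 -> 2 -> 5
Total weight: 1 + 10 = 11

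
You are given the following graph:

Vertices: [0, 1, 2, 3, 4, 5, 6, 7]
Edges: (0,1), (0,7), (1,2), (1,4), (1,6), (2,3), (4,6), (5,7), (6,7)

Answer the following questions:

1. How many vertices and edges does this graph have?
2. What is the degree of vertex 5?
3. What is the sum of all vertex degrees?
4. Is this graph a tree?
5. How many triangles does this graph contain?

Count: 8 vertices, 9 edges.
Vertex 5 has neighbors [7], degree = 1.
Handshaking lemma: 2 * 9 = 18.
A tree on 8 vertices has 7 edges. This graph has 9 edges (2 extra). Not a tree.
Number of triangles = 1.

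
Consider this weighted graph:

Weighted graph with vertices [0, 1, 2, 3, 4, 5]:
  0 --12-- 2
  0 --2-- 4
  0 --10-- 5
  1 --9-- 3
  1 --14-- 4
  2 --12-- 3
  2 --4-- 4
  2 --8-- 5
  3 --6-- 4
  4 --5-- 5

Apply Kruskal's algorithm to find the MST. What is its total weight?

Applying Kruskal's algorithm (sort edges by weight, add if no cycle):
  Add (0,4) w=2
  Add (2,4) w=4
  Add (4,5) w=5
  Add (3,4) w=6
  Skip (2,5) w=8 (creates cycle)
  Add (1,3) w=9
  Skip (0,5) w=10 (creates cycle)
  Skip (0,2) w=12 (creates cycle)
  Skip (2,3) w=12 (creates cycle)
  Skip (1,4) w=14 (creates cycle)
MST weight = 26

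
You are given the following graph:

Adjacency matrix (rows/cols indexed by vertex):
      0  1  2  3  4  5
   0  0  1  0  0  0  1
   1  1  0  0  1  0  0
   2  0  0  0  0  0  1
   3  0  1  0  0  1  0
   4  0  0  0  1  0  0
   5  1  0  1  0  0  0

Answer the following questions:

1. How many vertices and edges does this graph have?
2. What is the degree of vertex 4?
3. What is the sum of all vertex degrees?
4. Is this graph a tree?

Count: 6 vertices, 5 edges.
Vertex 4 has neighbors [3], degree = 1.
Handshaking lemma: 2 * 5 = 10.
A graph is a tree iff it is connected and has exactly n-1 edges. This graph is connected (all 6 vertices in one component) and has 6-1 = 5 edges. It is a tree.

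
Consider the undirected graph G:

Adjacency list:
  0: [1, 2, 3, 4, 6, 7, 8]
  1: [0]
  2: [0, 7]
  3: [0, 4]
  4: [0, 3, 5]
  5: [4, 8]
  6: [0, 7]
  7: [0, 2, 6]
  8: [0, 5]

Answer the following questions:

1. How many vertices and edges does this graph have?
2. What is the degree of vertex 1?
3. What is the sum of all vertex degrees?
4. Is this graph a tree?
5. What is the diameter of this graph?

Count: 9 vertices, 12 edges.
Vertex 1 has neighbors [0], degree = 1.
Handshaking lemma: 2 * 12 = 24.
A tree on 9 vertices has 8 edges. This graph has 12 edges (4 extra). Not a tree.
Diameter (longest shortest path) = 3.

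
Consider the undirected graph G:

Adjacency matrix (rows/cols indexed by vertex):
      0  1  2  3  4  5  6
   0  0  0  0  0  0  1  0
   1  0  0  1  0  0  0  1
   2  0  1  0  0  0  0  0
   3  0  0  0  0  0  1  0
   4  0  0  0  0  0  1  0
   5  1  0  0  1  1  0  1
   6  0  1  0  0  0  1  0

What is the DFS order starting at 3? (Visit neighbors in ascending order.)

DFS from vertex 3 (neighbors processed in ascending order):
Visit order: 3, 5, 0, 4, 6, 1, 2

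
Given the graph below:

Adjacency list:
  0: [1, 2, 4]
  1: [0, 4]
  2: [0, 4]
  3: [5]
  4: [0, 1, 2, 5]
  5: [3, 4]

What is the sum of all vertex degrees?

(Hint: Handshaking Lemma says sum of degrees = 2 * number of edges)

Count edges: 7 edges.
By Handshaking Lemma: sum of degrees = 2 * 7 = 14.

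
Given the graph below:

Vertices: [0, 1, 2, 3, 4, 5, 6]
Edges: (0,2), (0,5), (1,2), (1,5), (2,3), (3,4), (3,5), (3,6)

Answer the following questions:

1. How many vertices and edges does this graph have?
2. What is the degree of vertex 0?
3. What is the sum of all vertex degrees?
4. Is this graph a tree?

Count: 7 vertices, 8 edges.
Vertex 0 has neighbors [2, 5], degree = 2.
Handshaking lemma: 2 * 8 = 16.
A tree on 7 vertices has 6 edges. This graph has 8 edges (2 extra). Not a tree.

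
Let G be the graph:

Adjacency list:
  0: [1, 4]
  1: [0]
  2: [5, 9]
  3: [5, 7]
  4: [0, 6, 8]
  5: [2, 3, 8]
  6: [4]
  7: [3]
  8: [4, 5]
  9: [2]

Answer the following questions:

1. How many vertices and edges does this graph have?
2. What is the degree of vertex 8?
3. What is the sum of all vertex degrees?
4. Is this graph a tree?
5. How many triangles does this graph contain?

Count: 10 vertices, 9 edges.
Vertex 8 has neighbors [4, 5], degree = 2.
Handshaking lemma: 2 * 9 = 18.
A graph is a tree iff it is connected and has exactly n-1 edges. This graph is connected (all 10 vertices in one component) and has 10-1 = 9 edges. It is a tree.
Number of triangles = 0.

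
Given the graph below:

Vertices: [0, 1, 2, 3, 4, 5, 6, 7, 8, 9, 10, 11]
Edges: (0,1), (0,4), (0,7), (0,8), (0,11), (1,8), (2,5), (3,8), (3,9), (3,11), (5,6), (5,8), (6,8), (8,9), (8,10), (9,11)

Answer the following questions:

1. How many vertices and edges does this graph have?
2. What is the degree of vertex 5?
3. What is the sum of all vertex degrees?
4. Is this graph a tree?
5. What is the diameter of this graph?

Count: 12 vertices, 16 edges.
Vertex 5 has neighbors [2, 6, 8], degree = 3.
Handshaking lemma: 2 * 16 = 32.
A tree on 12 vertices has 11 edges. This graph has 16 edges (5 extra). Not a tree.
Diameter (longest shortest path) = 4.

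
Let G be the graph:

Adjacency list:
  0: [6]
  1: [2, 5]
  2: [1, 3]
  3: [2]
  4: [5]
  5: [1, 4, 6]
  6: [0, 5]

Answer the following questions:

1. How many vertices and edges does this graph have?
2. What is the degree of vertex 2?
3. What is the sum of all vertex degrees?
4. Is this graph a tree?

Count: 7 vertices, 6 edges.
Vertex 2 has neighbors [1, 3], degree = 2.
Handshaking lemma: 2 * 6 = 12.
A graph is a tree iff it is connected and has exactly n-1 edges. This graph is connected (all 7 vertices in one component) and has 7-1 = 6 edges. It is a tree.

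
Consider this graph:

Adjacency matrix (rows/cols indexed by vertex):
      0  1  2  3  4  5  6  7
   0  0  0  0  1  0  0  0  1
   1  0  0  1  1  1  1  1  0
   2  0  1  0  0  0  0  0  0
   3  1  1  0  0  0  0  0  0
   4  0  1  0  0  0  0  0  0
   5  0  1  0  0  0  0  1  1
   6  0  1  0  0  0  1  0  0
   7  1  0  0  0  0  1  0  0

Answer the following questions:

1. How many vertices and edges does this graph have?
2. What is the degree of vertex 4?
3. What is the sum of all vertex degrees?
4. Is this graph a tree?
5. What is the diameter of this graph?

Count: 8 vertices, 9 edges.
Vertex 4 has neighbors [1], degree = 1.
Handshaking lemma: 2 * 9 = 18.
A tree on 8 vertices has 7 edges. This graph has 9 edges (2 extra). Not a tree.
Diameter (longest shortest path) = 3.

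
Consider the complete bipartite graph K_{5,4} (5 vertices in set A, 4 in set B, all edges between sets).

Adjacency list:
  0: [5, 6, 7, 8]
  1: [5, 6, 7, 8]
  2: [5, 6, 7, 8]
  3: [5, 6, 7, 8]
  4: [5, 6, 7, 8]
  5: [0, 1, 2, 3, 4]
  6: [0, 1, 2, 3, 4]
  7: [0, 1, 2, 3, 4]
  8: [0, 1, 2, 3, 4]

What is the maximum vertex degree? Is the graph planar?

Set-A vertices have degree 4; set-B vertices have degree 5. Maximum degree = max(5,4) = 5.
K_{5,4} contains K_{3,3} as a subgraph (since both sides have >= 3 vertices); by Kuratowski's theorem it is not planar.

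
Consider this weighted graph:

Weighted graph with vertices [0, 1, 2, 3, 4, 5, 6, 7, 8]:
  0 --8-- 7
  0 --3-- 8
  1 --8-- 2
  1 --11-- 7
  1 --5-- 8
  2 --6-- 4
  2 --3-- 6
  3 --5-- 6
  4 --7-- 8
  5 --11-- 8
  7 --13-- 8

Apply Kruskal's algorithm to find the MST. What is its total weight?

Applying Kruskal's algorithm (sort edges by weight, add if no cycle):
  Add (0,8) w=3
  Add (2,6) w=3
  Add (1,8) w=5
  Add (3,6) w=5
  Add (2,4) w=6
  Add (4,8) w=7
  Add (0,7) w=8
  Skip (1,2) w=8 (creates cycle)
  Skip (1,7) w=11 (creates cycle)
  Add (5,8) w=11
  Skip (7,8) w=13 (creates cycle)
MST weight = 48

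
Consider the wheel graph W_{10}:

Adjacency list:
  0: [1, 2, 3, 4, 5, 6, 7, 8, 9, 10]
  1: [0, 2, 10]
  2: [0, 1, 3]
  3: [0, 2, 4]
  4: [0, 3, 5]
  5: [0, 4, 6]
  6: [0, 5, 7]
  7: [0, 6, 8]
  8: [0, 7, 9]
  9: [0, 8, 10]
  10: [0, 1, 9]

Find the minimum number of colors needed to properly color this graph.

W_{10} = C_{10} plus a hub adjacent to every cycle vertex.
The outer cycle needs 2 colors (even cycle); the hub is adjacent to all of them so needs a fresh color.
Chromatic number = 2 + 1 = 3.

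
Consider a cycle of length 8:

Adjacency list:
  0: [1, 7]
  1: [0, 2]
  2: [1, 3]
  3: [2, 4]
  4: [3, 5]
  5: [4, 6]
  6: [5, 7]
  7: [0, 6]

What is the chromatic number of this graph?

This is an even cycle (C_8). Even cycles are bipartite.
Chromatic number = 2.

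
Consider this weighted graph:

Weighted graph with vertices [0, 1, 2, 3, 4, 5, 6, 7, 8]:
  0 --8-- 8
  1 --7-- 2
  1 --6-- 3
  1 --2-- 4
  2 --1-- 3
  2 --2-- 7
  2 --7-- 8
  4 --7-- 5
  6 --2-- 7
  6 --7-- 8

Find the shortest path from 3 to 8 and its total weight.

Using Dijkstra's algorithm from vertex 3:
Shortest path: 3 -> 2 -> 8
Total weight: 1 + 7 = 8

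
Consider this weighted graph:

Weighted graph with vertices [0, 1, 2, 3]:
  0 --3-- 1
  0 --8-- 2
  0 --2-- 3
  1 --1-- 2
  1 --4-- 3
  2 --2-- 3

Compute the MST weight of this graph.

Applying Kruskal's algorithm (sort edges by weight, add if no cycle):
  Add (1,2) w=1
  Add (0,3) w=2
  Add (2,3) w=2
  Skip (0,1) w=3 (creates cycle)
  Skip (1,3) w=4 (creates cycle)
  Skip (0,2) w=8 (creates cycle)
MST weight = 5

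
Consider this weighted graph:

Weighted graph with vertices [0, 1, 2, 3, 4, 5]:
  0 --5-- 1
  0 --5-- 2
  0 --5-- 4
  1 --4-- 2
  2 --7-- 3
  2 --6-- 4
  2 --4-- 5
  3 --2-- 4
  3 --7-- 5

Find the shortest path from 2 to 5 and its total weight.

Using Dijkstra's algorithm from vertex 2:
Shortest path: 2 -> 5
Total weight: 4 = 4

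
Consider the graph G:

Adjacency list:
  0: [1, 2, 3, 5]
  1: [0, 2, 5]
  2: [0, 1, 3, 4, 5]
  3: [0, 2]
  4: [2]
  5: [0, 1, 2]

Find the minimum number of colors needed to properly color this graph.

The graph has a maximum clique of size 4 (lower bound on chromatic number).
A valid 4-coloring: {0: 1, 1: 2, 2: 0, 3: 2, 4: 1, 5: 3}.
Chromatic number = 4.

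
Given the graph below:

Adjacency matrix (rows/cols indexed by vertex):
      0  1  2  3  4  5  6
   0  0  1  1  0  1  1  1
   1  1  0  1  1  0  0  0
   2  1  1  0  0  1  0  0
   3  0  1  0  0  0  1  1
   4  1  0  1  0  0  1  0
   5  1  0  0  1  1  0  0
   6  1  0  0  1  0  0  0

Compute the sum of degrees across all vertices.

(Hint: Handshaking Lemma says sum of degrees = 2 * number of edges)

Count edges: 11 edges.
By Handshaking Lemma: sum of degrees = 2 * 11 = 22.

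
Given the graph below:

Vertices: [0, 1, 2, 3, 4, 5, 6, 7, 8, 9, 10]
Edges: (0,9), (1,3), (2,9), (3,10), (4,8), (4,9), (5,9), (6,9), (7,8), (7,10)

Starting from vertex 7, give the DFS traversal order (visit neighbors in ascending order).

DFS from vertex 7 (neighbors processed in ascending order):
Visit order: 7, 8, 4, 9, 0, 2, 5, 6, 10, 3, 1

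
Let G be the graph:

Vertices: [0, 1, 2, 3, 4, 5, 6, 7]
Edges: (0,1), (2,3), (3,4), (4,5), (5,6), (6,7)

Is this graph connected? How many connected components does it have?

Checking connectivity: the graph has 2 connected component(s).
Components: [[0, 1], [2, 3, 4, 5, 6, 7]]. The graph is NOT connected.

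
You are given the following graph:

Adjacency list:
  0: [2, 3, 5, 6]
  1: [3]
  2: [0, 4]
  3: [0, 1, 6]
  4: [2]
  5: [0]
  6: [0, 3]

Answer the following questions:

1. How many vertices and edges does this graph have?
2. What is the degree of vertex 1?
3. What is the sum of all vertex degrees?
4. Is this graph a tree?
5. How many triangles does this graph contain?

Count: 7 vertices, 7 edges.
Vertex 1 has neighbors [3], degree = 1.
Handshaking lemma: 2 * 7 = 14.
A tree on 7 vertices has 6 edges. This graph has 7 edges (1 extra). Not a tree.
Number of triangles = 1.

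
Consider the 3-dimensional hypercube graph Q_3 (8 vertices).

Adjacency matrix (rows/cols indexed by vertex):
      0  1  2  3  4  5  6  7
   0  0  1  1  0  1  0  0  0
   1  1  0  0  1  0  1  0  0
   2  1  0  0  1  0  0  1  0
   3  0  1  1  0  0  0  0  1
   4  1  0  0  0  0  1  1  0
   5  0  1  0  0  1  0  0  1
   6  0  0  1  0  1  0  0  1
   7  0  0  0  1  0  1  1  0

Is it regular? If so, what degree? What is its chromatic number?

In Q_3, every vertex has exactly 3 neighbors (flip one of 3 bits), so it is 3-regular.
Q_3 is bipartite (partition by bit-parity), so chromatic number = 2.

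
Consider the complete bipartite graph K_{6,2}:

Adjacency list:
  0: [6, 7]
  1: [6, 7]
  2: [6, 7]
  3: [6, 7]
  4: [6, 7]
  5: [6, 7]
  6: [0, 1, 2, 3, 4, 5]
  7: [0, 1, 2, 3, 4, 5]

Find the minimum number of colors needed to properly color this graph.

K_{6,2} is bipartite: vertices split into two independent sets of size 6 and 2.
Color one set 0, the other 1. No adjacent vertices share a color.
Chromatic number = 2.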